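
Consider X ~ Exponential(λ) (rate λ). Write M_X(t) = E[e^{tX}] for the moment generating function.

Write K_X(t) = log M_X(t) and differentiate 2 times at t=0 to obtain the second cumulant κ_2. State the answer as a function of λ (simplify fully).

κ_2 = d^2K/dt^2 |_{t=0} = λ^(-2)

M_X(t) = λ/(λ - t)
K_X(t) = log M_X(t) = log(λ) - log(λ - t)
dK/dt = -1/(-λ + t)
d^2K/dt^2 = 1/(λ^2 - 2*λ*t + t^2)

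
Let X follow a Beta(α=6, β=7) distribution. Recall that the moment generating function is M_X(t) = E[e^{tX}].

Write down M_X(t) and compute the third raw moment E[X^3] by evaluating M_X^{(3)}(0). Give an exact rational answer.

M_X(t) = ₁F₁(6; 13; t)
D^3[M](t) = 8*₁F₁(9; 16; t)/65

E[X^3] = D^3[M](0) = 8/65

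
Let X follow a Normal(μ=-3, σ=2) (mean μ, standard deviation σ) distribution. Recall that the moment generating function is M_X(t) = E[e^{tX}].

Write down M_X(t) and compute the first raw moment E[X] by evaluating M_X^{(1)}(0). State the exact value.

E[X] = M′(0) = -3

M_X(t) = e^(2*t^2 - 3*t)
M′(t) = 4*t*e^(-3*t)*e^(2*t^2) - 3*e^(-3*t)*e^(2*t^2)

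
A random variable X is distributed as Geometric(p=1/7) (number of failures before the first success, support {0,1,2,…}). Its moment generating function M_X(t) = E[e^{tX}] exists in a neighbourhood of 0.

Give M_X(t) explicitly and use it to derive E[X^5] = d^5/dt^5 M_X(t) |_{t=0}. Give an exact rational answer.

E[X^5] = D^5[M](0) = 1277646

M_X(t) = 1/(7*(1 - 6*e^(t)/7))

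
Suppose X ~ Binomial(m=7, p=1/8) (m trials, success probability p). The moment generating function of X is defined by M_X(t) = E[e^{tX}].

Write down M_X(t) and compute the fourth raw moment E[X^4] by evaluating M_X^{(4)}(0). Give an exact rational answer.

E[X^4] = M^(4)(0) = 4165/512

M_X(t) = (e^(t)/8 + 7/8)^7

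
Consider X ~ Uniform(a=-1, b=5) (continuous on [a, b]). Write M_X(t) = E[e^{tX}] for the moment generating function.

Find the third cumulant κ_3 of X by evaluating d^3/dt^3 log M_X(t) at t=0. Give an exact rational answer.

κ_3 = K′′′(0) = 0

M_X(t) = (e^(5*t) - e^(-t))/(6*t)
K_X(t) = log M_X(t) = -log(t) + log(e^(5*t) - e^(-t)) - log(6)
K′(t) = (5*t*e^(6*t) + t - e^(6*t) + 1)/(t*e^(6*t) - t)
K′′(t) = (-36*t^2*e^(6*t) + e^(12*t) - 2*e^(6*t) + 1)/(t^2*e^(12*t) - 2*t^2*e^(6*t) + t^2)
K′′′(t) = (216*t^3*e^(12*t) + 216*t^3*e^(6*t) - 2*e^(18*t) + 6*e^(12*t) - 6*e^(6*t) + 2)/(t^3*e^(18*t) - 3*t^3*e^(12*t) + 3*t^3*e^(6*t) - t^3)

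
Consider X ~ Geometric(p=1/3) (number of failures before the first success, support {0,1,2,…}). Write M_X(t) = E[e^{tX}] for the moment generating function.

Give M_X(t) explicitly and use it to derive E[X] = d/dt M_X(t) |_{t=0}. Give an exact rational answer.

E[X] = M′(0) = 2

M_X(t) = 1/(3*(1 - 2*e^(t)/3))
M′(t) = 2*e^(t)/(4*e^(2*t) - 12*e^(t) + 9)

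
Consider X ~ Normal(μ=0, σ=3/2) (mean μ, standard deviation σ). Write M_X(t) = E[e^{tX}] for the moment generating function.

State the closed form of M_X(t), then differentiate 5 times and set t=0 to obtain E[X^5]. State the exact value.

M_X(t) = e^(9*t^2/8)
M′(t) = 9*t*e^(9*t^2/8)/4
M′′(t) = 81*t^2*e^(9*t^2/8)/16 + 9*e^(9*t^2/8)/4
M′′′(t) = 729*t^3*e^(9*t^2/8)/64 + 243*t*e^(9*t^2/8)/16
M′′′′(t) = 6561*t^4*e^(9*t^2/8)/256 + 2187*t^2*e^(9*t^2/8)/32 + 243*e^(9*t^2/8)/16
M′′′′′(t) = 59049*t^5*e^(9*t^2/8)/1024 + 32805*t^3*e^(9*t^2/8)/128 + 10935*t*e^(9*t^2/8)/64

E[X^5] = M′′′′′(0) = 0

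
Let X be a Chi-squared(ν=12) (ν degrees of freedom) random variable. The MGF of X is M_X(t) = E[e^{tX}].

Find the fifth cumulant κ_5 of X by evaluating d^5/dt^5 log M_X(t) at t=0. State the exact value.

M_X(t) = (1 - 2*t)^(-6)
K_X(t) = log M_X(t) = -6*log(1 - 2*t)
K^(5)(t) = -4608/(32*t^5 - 80*t^4 + 80*t^3 - 40*t^2 + 10*t - 1)

κ_5 = K^(5)(0) = 4608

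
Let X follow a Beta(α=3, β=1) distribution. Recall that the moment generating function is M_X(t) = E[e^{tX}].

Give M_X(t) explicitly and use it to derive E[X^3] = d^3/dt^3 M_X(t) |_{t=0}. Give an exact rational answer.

E[X^3] = M^(3)(0) = 1/2

M_X(t) = ₁F₁(3; 4; t)
M^(3)(t) = ₁F₁(6; 7; t)/2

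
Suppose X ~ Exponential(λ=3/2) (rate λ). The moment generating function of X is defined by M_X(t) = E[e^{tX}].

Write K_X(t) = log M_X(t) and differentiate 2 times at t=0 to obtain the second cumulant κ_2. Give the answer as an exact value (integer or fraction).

M_X(t) = 3/(2*(3/2 - t))
K_X(t) = log M_X(t) = -log(3/2 - t) - log(2) + log(3)
K′(t) = -2/(2*t - 3)
K′′(t) = 4/(4*t^2 - 12*t + 9)

κ_2 = K′′(0) = 4/9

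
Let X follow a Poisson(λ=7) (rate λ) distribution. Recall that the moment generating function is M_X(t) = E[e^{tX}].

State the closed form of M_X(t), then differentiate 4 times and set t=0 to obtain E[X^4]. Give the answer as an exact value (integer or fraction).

M_X(t) = e^(7*e^(t) - 7)
M^(4)(t) = (2401*e^(4*t)*e^(7*e^(t)) + 2058*e^(3*t)*e^(7*e^(t)) + 343*e^(2*t)*e^(7*e^(t)) + 7*e^(t)*e^(7*e^(t)))*e^(-7)

E[X^4] = M^(4)(0) = 4809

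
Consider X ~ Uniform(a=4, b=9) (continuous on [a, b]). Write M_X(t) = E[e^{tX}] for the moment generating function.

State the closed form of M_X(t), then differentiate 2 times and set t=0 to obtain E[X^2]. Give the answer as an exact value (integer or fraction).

E[X^2] = M^(2)(0) = 133/3

M_X(t) = (e^(9*t) - e^(4*t))/(5*t)
M^(2)(t) = (81*t^2*e^(9*t) - 16*t^2*e^(4*t) - 18*t*e^(9*t) + 8*t*e^(4*t) + 2*e^(9*t) - 2*e^(4*t))/(5*t^3)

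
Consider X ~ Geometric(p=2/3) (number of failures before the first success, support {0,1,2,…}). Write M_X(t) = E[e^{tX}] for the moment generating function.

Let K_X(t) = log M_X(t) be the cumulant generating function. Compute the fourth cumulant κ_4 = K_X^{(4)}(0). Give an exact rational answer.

M_X(t) = 2/(3*(1 - e^(t)/3))
K_X(t) = log M_X(t) = -log(1 - e^(t)/3) - log(3) + log(2)
dK/dt = -e^(t)/(e^(t) - 3)
d^2K/dt^2 = 3*e^(t)/(e^(2*t) - 6*e^(t) + 9)
d^3K/dt^3 = (-3*e^(2*t) - 9*e^(t))/(e^(3*t) - 9*e^(2*t) + 27*e^(t) - 27)
d^4K/dt^4 = (3*e^(3*t) + 36*e^(2*t) + 27*e^(t))/(e^(4*t) - 12*e^(3*t) + 54*e^(2*t) - 108*e^(t) + 81)

κ_4 = d^4K/dt^4 |_{t=0} = 33/8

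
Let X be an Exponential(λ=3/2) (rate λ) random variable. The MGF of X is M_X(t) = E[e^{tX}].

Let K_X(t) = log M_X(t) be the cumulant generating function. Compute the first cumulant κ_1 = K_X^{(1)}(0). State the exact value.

κ_1 = K′(0) = 2/3

M_X(t) = 3/(2*(3/2 - t))
K_X(t) = log M_X(t) = -log(3/2 - t) - log(2) + log(3)
K′(t) = -2/(2*t - 3)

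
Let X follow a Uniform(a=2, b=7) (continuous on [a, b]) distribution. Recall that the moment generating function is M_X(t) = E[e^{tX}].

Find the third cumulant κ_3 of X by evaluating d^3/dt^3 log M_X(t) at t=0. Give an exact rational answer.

κ_3 = D^3[K](0) = 0

M_X(t) = (e^(7*t) - e^(2*t))/(5*t)
K_X(t) = log M_X(t) = -log(t) + log(e^(7*t) - e^(2*t)) - log(5)
D^3[K](t) = (125*t^3*e^(10*t) + 125*t^3*e^(5*t) - 2*e^(15*t) + 6*e^(10*t) - 6*e^(5*t) + 2)/(t^3*e^(15*t) - 3*t^3*e^(10*t) + 3*t^3*e^(5*t) - t^3)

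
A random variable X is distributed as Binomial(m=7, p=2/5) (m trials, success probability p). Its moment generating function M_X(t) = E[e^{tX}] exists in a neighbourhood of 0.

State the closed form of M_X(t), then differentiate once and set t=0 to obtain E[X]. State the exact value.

M_X(t) = (2*e^(t)/5 + 3/5)^7
dM/dt = 896*e^(7*t)/78125 + 8064*e^(6*t)/78125 + 6048*e^(5*t)/15625 + 12096*e^(4*t)/15625 + 13608*e^(3*t)/15625 + 40824*e^(2*t)/78125 + 10206*e^(t)/78125

E[X] = dM/dt |_{t=0} = 14/5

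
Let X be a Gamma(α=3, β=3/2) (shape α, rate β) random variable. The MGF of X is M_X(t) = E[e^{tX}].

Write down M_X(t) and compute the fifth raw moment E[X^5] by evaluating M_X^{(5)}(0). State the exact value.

M_X(t) = 27/(8*(3/2 - t)^3)
M^(5)(t) = 2177280/(256*t^8 - 3072*t^7 + 16128*t^6 - 48384*t^5 + 90720*t^4 - 108864*t^3 + 81648*t^2 - 34992*t + 6561)

E[X^5] = M^(5)(0) = 8960/27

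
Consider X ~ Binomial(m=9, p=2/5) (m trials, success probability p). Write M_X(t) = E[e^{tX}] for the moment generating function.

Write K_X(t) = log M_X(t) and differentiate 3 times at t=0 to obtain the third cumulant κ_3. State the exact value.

κ_3 = K′′′(0) = 54/125

M_X(t) = (2*e^(t)/5 + 3/5)^9
K_X(t) = log M_X(t) = 9*log(2*e^(t)/5 + 3/5)
K′(t) = 18*e^(t)/(2*e^(t) + 3)
K′′(t) = 54*e^(t)/(4*e^(2*t) + 12*e^(t) + 9)
K′′′(t) = (-108*e^(2*t) + 162*e^(t))/(8*e^(3*t) + 36*e^(2*t) + 54*e^(t) + 27)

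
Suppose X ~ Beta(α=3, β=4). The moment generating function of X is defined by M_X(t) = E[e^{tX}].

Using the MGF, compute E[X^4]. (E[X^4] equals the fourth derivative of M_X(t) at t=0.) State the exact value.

M_X(t) = ₁F₁(3; 7; t)
M′(t) = 3*₁F₁(4; 8; t)/7
M′′(t) = 3*₁F₁(5; 9; t)/14
M′′′(t) = 5*₁F₁(6; 10; t)/42
M′′′′(t) = ₁F₁(7; 11; t)/14

E[X^4] = M′′′′(0) = 1/14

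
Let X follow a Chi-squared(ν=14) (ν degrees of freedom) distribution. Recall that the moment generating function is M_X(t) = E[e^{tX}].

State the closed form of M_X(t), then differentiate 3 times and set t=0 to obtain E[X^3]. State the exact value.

E[X^3] = M′′′(0) = 4032

M_X(t) = (1 - 2*t)^(-7)
M′(t) = 14/(256*t^8 - 1024*t^7 + 1792*t^6 - 1792*t^5 + 1120*t^4 - 448*t^3 + 112*t^2 - 16*t + 1)
M′′(t) = -224/(512*t^9 - 2304*t^8 + 4608*t^7 - 5376*t^6 + 4032*t^5 - 2016*t^4 + 672*t^3 - 144*t^2 + 18*t - 1)
M′′′(t) = 4032/(1024*t^10 - 5120*t^9 + 11520*t^8 - 15360*t^7 + 13440*t^6 - 8064*t^5 + 3360*t^4 - 960*t^3 + 180*t^2 - 20*t + 1)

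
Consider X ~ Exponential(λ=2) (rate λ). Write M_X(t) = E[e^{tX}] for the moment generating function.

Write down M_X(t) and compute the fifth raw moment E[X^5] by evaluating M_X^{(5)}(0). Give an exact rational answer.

E[X^5] = M^(5)(0) = 15/4

M_X(t) = 2/(2 - t)
M^(5)(t) = 240/(t^6 - 12*t^5 + 60*t^4 - 160*t^3 + 240*t^2 - 192*t + 64)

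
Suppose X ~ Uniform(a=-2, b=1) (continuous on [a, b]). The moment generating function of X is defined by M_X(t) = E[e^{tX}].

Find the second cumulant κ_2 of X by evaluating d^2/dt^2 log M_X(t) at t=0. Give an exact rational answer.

κ_2 = D^2[K](0) = 3/4

M_X(t) = (e^(t) - e^(-2*t))/(3*t)
K_X(t) = log M_X(t) = -log(t) + log(e^(t) - e^(-2*t)) - log(3)
D^2[K](t) = (-9*t^2*e^(3*t) + e^(6*t) - 2*e^(3*t) + 1)/(t^2*e^(6*t) - 2*t^2*e^(3*t) + t^2)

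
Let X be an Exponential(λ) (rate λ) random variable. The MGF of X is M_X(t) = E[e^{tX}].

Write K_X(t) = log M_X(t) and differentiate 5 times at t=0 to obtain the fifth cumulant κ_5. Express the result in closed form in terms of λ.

κ_5 = K^(5)(0) = 24/λ^5

M_X(t) = λ/(λ - t)
K_X(t) = log M_X(t) = log(λ) - log(λ - t)
K^(5)(t) = -24/(-λ^5 + 5*λ^4*t - 10*λ^3*t^2 + 10*λ^2*t^3 - 5*λ*t^4 + t^5)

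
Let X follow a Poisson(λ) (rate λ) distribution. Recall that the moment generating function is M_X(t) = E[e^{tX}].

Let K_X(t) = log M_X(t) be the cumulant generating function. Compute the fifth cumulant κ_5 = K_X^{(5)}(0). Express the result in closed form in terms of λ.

M_X(t) = e^(λ*(e^(t) - 1))
K_X(t) = log M_X(t) = λ*(e^(t) - 1)
K′(t) = λ*e^(t)
K′′(t) = λ*e^(t)
K′′′(t) = λ*e^(t)
K′′′′(t) = λ*e^(t)
K′′′′′(t) = λ*e^(t)

κ_5 = K′′′′′(0) = λ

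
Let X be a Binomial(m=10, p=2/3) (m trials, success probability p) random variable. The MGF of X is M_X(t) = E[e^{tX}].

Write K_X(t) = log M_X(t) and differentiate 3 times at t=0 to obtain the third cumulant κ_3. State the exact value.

κ_3 = d^3K/dt^3 |_{t=0} = -20/27

M_X(t) = (2*e^(t)/3 + 1/3)^10
K_X(t) = log M_X(t) = 10*log(2*e^(t)/3 + 1/3)
dK/dt = 20*e^(t)/(2*e^(t) + 1)
d^2K/dt^2 = 20*e^(t)/(4*e^(2*t) + 4*e^(t) + 1)
d^3K/dt^3 = (-40*e^(2*t) + 20*e^(t))/(8*e^(3*t) + 12*e^(2*t) + 6*e^(t) + 1)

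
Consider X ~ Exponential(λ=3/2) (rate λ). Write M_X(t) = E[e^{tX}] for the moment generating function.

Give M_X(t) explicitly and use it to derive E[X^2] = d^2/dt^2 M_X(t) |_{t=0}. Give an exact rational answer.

E[X^2] = d^2M/dt^2 |_{t=0} = 8/9

M_X(t) = 3/(2*(3/2 - t))
dM/dt = 6/(4*t^2 - 12*t + 9)
d^2M/dt^2 = -24/(8*t^3 - 36*t^2 + 54*t - 27)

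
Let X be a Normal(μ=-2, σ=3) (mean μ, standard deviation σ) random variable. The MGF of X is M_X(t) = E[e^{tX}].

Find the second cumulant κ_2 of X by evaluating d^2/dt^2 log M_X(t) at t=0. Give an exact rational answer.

κ_2 = d^2K/dt^2 |_{t=0} = 9

M_X(t) = e^(9*t^2/2 - 2*t)
K_X(t) = log M_X(t) = 9*t^2/2 - 2*t
dK/dt = 9*t - 2
d^2K/dt^2 = 9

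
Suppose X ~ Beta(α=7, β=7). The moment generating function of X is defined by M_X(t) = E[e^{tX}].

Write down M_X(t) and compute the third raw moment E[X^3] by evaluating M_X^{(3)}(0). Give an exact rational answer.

E[X^3] = D^3[M](0) = 3/20

M_X(t) = ₁F₁(7; 14; t)
D^3[M](t) = 3*₁F₁(10; 17; t)/20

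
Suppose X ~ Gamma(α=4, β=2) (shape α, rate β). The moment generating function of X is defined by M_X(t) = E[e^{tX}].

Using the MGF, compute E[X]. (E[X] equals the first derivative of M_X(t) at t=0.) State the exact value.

M_X(t) = 16/(2 - t)^4
D[M](t) = -64/(t^5 - 10*t^4 + 40*t^3 - 80*t^2 + 80*t - 32)

E[X] = D[M](0) = 2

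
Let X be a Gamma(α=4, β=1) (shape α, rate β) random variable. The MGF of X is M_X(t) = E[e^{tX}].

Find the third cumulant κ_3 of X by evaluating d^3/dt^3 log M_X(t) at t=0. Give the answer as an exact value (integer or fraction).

M_X(t) = (1 - t)^(-4)
K_X(t) = log M_X(t) = -4*log(1 - t)
dK/dt = -4/(t - 1)
d^2K/dt^2 = 4/(t^2 - 2*t + 1)
d^3K/dt^3 = -8/(t^3 - 3*t^2 + 3*t - 1)

κ_3 = d^3K/dt^3 |_{t=0} = 8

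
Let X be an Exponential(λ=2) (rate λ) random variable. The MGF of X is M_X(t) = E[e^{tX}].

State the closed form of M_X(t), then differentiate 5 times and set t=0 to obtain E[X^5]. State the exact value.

M_X(t) = 2/(2 - t)
dM/dt = 2/(t^2 - 4*t + 4)
d^2M/dt^2 = -4/(t^3 - 6*t^2 + 12*t - 8)
d^3M/dt^3 = 12/(t^4 - 8*t^3 + 24*t^2 - 32*t + 16)
d^4M/dt^4 = -48/(t^5 - 10*t^4 + 40*t^3 - 80*t^2 + 80*t - 32)
d^5M/dt^5 = 240/(t^6 - 12*t^5 + 60*t^4 - 160*t^3 + 240*t^2 - 192*t + 64)

E[X^5] = d^5M/dt^5 |_{t=0} = 15/4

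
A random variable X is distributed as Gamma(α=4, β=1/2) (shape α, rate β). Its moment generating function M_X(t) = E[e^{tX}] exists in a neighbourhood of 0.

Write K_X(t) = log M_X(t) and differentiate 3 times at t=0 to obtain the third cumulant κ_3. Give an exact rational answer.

M_X(t) = 1/(16*(1/2 - t)^4)
K_X(t) = log M_X(t) = -4*log(1/2 - t) - 4*log(2)
K′(t) = -8/(2*t - 1)
K′′(t) = 16/(4*t^2 - 4*t + 1)
K′′′(t) = -64/(8*t^3 - 12*t^2 + 6*t - 1)

κ_3 = K′′′(0) = 64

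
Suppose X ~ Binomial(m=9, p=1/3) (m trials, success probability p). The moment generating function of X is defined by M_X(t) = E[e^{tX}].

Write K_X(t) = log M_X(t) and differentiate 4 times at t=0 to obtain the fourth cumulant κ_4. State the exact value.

κ_4 = K^(4)(0) = -2/3

M_X(t) = (e^(t)/3 + 2/3)^9
K_X(t) = log M_X(t) = 9*log(e^(t)/3 + 2/3)
K^(4)(t) = (18*e^(3*t) - 144*e^(2*t) + 72*e^(t))/(e^(4*t) + 8*e^(3*t) + 24*e^(2*t) + 32*e^(t) + 16)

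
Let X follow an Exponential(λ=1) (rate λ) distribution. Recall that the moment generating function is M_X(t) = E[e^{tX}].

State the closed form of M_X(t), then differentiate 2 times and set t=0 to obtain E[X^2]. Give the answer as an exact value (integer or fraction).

M_X(t) = 1/(1 - t)
D^2[M](t) = -2/(t^3 - 3*t^2 + 3*t - 1)

E[X^2] = D^2[M](0) = 2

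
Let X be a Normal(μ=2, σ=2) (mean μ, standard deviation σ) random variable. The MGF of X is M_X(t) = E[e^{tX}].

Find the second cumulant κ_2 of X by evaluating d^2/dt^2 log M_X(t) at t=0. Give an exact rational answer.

κ_2 = K^(2)(0) = 4

M_X(t) = e^(2*t^2 + 2*t)
K_X(t) = log M_X(t) = 2*t^2 + 2*t
K^(2)(t) = 4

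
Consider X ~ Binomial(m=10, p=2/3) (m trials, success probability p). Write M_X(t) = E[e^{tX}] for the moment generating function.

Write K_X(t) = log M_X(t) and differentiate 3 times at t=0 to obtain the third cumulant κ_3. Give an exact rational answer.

M_X(t) = (2*e^(t)/3 + 1/3)^10
K_X(t) = log M_X(t) = 10*log(2*e^(t)/3 + 1/3)
dK/dt = 20*e^(t)/(2*e^(t) + 1)
d^2K/dt^2 = 20*e^(t)/(4*e^(2*t) + 4*e^(t) + 1)
d^3K/dt^3 = (-40*e^(2*t) + 20*e^(t))/(8*e^(3*t) + 12*e^(2*t) + 6*e^(t) + 1)

κ_3 = d^3K/dt^3 |_{t=0} = -20/27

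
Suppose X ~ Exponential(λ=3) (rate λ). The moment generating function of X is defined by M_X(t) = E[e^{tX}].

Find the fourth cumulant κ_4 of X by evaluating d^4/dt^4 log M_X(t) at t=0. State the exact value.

κ_4 = K′′′′(0) = 2/27

M_X(t) = 3/(3 - t)
K_X(t) = log M_X(t) = -log(3 - t) + log(3)
K′(t) = -1/(t - 3)
K′′(t) = 1/(t^2 - 6*t + 9)
K′′′(t) = -2/(t^3 - 9*t^2 + 27*t - 27)
K′′′′(t) = 6/(t^4 - 12*t^3 + 54*t^2 - 108*t + 81)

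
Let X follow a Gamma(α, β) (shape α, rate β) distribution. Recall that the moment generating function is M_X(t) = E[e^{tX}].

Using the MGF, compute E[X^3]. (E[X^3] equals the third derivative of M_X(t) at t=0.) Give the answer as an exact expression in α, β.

M_X(t) = (β/(β - t))^α
D^3[M](t) = (-α^3*β^α*(1/(β - t))^α - 3*α^2*β^α*(1/(β - t))^α - 2*α*β^α*(1/(β - t))^α)/(-β^3 + 3*β^2*t - 3*β*t^2 + t^3)

E[X^3] = D^3[M](0) = α*(α^2 + 3*α + 2)/β^3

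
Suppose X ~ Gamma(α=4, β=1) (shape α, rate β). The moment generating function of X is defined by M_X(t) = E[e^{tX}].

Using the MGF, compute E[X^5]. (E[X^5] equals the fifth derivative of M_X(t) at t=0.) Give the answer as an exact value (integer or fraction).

M_X(t) = (1 - t)^(-4)
D^5[M](t) = -6720/(t^9 - 9*t^8 + 36*t^7 - 84*t^6 + 126*t^5 - 126*t^4 + 84*t^3 - 36*t^2 + 9*t - 1)

E[X^5] = D^5[M](0) = 6720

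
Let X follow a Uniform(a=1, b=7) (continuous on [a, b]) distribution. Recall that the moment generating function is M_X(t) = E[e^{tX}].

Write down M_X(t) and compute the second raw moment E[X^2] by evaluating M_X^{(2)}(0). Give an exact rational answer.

M_X(t) = (e^(7*t) - e^(t))/(6*t)
M′(t) = (7*t*e^(7*t) - t*e^(t) - e^(7*t) + e^(t))/(6*t^2)
M′′(t) = (49*t^2*e^(7*t) - t^2*e^(t) - 14*t*e^(7*t) + 2*t*e^(t) + 2*e^(7*t) - 2*e^(t))/(6*t^3)

E[X^2] = M′′(0) = 19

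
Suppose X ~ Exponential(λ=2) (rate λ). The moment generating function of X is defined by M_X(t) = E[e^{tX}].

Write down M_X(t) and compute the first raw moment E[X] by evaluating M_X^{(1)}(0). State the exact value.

M_X(t) = 2/(2 - t)
M^(1)(t) = 2/(t^2 - 4*t + 4)

E[X] = M^(1)(0) = 1/2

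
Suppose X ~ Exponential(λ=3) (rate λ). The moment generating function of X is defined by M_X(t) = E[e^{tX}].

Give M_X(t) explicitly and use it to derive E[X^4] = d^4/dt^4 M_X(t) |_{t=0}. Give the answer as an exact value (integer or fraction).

E[X^4] = d^4M/dt^4 |_{t=0} = 8/27

M_X(t) = 3/(3 - t)
dM/dt = 3/(t^2 - 6*t + 9)
d^2M/dt^2 = -6/(t^3 - 9*t^2 + 27*t - 27)
d^3M/dt^3 = 18/(t^4 - 12*t^3 + 54*t^2 - 108*t + 81)
d^4M/dt^4 = -72/(t^5 - 15*t^4 + 90*t^3 - 270*t^2 + 405*t - 243)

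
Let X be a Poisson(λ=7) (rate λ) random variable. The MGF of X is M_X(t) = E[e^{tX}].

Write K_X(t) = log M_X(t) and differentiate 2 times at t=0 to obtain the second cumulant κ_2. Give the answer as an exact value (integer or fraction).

κ_2 = K′′(0) = 7

M_X(t) = e^(7*e^(t) - 7)
K_X(t) = log M_X(t) = 7*e^(t) - 7
K′(t) = 7*e^(t)
K′′(t) = 7*e^(t)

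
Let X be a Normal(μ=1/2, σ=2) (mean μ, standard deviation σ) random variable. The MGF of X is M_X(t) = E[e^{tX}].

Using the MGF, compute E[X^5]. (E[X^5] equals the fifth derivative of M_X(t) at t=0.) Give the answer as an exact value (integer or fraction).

E[X^5] = d^5M/dt^5 |_{t=0} = 4001/32

M_X(t) = e^(2*t^2 + t/2)
dM/dt = 4*t*e^(t/2)*e^(2*t^2) + e^(t/2)*e^(2*t^2)/2
d^2M/dt^2 = 16*t^2*e^(t/2)*e^(2*t^2) + 4*t*e^(t/2)*e^(2*t^2) + 17*e^(t/2)*e^(2*t^2)/4
d^3M/dt^3 = 64*t^3*e^(t/2)*e^(2*t^2) + 24*t^2*e^(t/2)*e^(2*t^2) + 51*t*e^(t/2)*e^(2*t^2) + 49*e^(t/2)*e^(2*t^2)/8
d^4M/dt^4 = 256*t^4*e^(t/2)*e^(2*t^2) + 128*t^3*e^(t/2)*e^(2*t^2) + 408*t^2*e^(t/2)*e^(2*t^2) + 98*t*e^(t/2)*e^(2*t^2) + 865*e^(t/2)*e^(2*t^2)/16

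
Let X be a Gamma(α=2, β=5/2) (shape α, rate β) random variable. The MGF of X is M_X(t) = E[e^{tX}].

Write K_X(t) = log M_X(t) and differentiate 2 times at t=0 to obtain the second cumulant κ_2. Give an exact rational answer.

M_X(t) = 25/(4*(5/2 - t)^2)
K_X(t) = log M_X(t) = -2*log(5/2 - t) - 2*log(2) + 2*log(5)
K′(t) = -4/(2*t - 5)
K′′(t) = 8/(4*t^2 - 20*t + 25)

κ_2 = K′′(0) = 8/25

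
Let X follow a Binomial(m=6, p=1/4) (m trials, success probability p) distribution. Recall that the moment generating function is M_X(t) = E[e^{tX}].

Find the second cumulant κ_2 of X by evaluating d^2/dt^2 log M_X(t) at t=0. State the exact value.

M_X(t) = (e^(t)/4 + 3/4)^6
K_X(t) = log M_X(t) = 6*log(e^(t)/4 + 3/4)
D^2[K](t) = 18*e^(t)/(e^(2*t) + 6*e^(t) + 9)

κ_2 = D^2[K](0) = 9/8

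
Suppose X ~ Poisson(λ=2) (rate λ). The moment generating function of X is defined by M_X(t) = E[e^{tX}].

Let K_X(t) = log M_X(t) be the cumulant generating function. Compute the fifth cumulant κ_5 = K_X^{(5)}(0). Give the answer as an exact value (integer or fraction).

M_X(t) = e^(2*e^(t) - 2)
K_X(t) = log M_X(t) = 2*e^(t) - 2
K^(5)(t) = 2*e^(t)

κ_5 = K^(5)(0) = 2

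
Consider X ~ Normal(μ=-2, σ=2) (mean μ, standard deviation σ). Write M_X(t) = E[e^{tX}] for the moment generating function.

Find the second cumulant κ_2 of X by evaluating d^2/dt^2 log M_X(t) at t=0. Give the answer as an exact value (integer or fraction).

M_X(t) = e^(2*t^2 - 2*t)
K_X(t) = log M_X(t) = 2*t^2 - 2*t
D^2[K](t) = 4

κ_2 = D^2[K](0) = 4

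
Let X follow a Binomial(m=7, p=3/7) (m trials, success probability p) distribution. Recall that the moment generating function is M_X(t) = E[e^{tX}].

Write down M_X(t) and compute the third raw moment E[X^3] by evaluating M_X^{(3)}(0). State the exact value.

E[X^3] = D^3[M](0) = 2091/49

M_X(t) = (3*e^(t)/7 + 4/7)^7
D^3[M](t) = 2187*e^(7*t)/2401 + 629856*e^(6*t)/117649 + 1458000*e^(5*t)/117649 + 1658880*e^(4*t)/117649 + 933120*e^(3*t)/117649 + 221184*e^(2*t)/117649 + 12288*e^(t)/117649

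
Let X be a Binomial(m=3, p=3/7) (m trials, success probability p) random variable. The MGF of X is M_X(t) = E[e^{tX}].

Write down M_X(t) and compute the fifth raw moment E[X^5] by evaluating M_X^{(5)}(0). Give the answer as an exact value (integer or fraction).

M_X(t) = (3*e^(t)/7 + 4/7)^3
M′(t) = 81*e^(3*t)/343 + 216*e^(2*t)/343 + 144*e^(t)/343
M′′(t) = 243*e^(3*t)/343 + 432*e^(2*t)/343 + 144*e^(t)/343
M′′′(t) = 729*e^(3*t)/343 + 864*e^(2*t)/343 + 144*e^(t)/343
M′′′′(t) = 2187*e^(3*t)/343 + 1728*e^(2*t)/343 + 144*e^(t)/343
M′′′′′(t) = 6561*e^(3*t)/343 + 3456*e^(2*t)/343 + 144*e^(t)/343

E[X^5] = M′′′′′(0) = 10161/343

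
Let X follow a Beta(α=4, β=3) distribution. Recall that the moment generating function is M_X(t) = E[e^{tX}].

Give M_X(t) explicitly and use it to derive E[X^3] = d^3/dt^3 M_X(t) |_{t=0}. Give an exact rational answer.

E[X^3] = D^3[M](0) = 5/21

M_X(t) = ₁F₁(4; 7; t)
D^3[M](t) = 5*₁F₁(7; 10; t)/21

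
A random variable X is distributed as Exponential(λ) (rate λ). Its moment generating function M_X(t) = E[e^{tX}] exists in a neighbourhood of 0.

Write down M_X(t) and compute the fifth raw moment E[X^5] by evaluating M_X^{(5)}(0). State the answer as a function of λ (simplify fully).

M_X(t) = λ/(λ - t)
D^5[M](t) = 120*λ/(λ^6 - 6*λ^5*t + 15*λ^4*t^2 - 20*λ^3*t^3 + 15*λ^2*t^4 - 6*λ*t^5 + t^6)

E[X^5] = D^5[M](0) = 120/λ^5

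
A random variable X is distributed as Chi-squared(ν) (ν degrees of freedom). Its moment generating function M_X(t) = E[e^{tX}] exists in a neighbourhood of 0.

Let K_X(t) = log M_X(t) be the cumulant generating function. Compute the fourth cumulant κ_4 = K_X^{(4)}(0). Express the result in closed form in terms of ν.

M_X(t) = (1 - 2*t)^(-ν/2)
K_X(t) = log M_X(t) = -ν*log(1 - 2*t)/2
dK/dt = -ν/(2*t - 1)
d^2K/dt^2 = 2*ν/(4*t^2 - 4*t + 1)
d^3K/dt^3 = -8*ν/(8*t^3 - 12*t^2 + 6*t - 1)
d^4K/dt^4 = 48*ν/(16*t^4 - 32*t^3 + 24*t^2 - 8*t + 1)

κ_4 = d^4K/dt^4 |_{t=0} = 48*ν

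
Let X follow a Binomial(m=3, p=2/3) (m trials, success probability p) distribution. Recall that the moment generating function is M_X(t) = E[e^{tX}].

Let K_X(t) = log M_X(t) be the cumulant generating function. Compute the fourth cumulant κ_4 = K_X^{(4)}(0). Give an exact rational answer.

M_X(t) = (2*e^(t)/3 + 1/3)^3
K_X(t) = log M_X(t) = 3*log(2*e^(t)/3 + 1/3)
K^(4)(t) = (24*e^(3*t) - 48*e^(2*t) + 6*e^(t))/(16*e^(4*t) + 32*e^(3*t) + 24*e^(2*t) + 8*e^(t) + 1)

κ_4 = K^(4)(0) = -2/9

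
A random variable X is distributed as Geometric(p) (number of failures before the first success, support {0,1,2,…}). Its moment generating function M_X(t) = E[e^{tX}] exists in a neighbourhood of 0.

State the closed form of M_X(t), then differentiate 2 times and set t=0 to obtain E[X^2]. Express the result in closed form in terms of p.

E[X^2] = d^2M/dt^2 |_{t=0} = 1 - 3/p + 2/p^2

M_X(t) = p/(-(1 - p)*e^(t) + 1)
dM/dt = (-p^2*e^(t) + p*e^(t))/(p^2*e^(2*t) - 2*p*e^(2*t) + 2*p*e^(t) + e^(2*t) - 2*e^(t) + 1)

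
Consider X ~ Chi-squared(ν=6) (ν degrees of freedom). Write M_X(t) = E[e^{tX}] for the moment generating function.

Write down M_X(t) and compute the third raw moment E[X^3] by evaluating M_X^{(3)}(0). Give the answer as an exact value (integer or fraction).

E[X^3] = M′′′(0) = 480

M_X(t) = (1 - 2*t)^(-3)
M′(t) = 6/(16*t^4 - 32*t^3 + 24*t^2 - 8*t + 1)
M′′(t) = -48/(32*t^5 - 80*t^4 + 80*t^3 - 40*t^2 + 10*t - 1)
M′′′(t) = 480/(64*t^6 - 192*t^5 + 240*t^4 - 160*t^3 + 60*t^2 - 12*t + 1)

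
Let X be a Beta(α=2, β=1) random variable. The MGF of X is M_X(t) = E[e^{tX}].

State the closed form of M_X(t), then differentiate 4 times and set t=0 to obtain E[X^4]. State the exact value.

E[X^4] = D^4[M](0) = 1/3

M_X(t) = ₁F₁(2; 3; t)
D^4[M](t) = ₁F₁(6; 7; t)/3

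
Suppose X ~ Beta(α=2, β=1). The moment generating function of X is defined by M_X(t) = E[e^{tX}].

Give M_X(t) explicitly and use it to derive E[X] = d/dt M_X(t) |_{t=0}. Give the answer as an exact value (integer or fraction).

E[X] = D[M](0) = 2/3

M_X(t) = ₁F₁(2; 3; t)
D[M](t) = 2*₁F₁(3; 4; t)/3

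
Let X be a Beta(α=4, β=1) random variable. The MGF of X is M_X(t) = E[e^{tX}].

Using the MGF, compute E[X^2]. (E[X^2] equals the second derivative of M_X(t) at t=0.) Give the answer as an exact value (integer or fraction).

E[X^2] = M^(2)(0) = 2/3

M_X(t) = ₁F₁(4; 5; t)
M^(2)(t) = 2*₁F₁(6; 7; t)/3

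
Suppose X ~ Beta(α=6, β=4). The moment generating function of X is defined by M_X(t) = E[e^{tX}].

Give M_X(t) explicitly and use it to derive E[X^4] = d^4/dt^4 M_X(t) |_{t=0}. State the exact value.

E[X^4] = M^(4)(0) = 126/715

M_X(t) = ₁F₁(6; 10; t)
M^(4)(t) = 126*₁F₁(10; 14; t)/715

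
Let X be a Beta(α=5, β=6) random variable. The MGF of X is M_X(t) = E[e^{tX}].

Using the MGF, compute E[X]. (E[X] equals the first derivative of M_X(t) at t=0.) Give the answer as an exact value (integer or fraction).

E[X] = dM/dt |_{t=0} = 5/11

M_X(t) = ₁F₁(5; 11; t)
dM/dt = 5*₁F₁(6; 12; t)/11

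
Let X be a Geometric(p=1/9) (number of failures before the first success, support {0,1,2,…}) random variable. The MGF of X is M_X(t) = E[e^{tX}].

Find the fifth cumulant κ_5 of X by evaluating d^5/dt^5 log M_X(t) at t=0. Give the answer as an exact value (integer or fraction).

κ_5 = D^5[K](0) = 1058760

M_X(t) = 1/(9*(1 - 8*e^(t)/9))
K_X(t) = log M_X(t) = -log(1 - 8*e^(t)/9) - 2*log(3)
D^5[K](t) = (-36864*e^(4*t) - 456192*e^(3*t) - 513216*e^(2*t) - 52488*e^(t))/(32768*e^(5*t) - 184320*e^(4*t) + 414720*e^(3*t) - 466560*e^(2*t) + 262440*e^(t) - 59049)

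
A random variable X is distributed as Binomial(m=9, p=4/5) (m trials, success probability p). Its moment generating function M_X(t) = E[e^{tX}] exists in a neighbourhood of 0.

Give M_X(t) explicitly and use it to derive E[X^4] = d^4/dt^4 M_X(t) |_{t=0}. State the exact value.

E[X^4] = M^(4)(0) = 1947924/625

M_X(t) = (4*e^(t)/5 + 1/5)^9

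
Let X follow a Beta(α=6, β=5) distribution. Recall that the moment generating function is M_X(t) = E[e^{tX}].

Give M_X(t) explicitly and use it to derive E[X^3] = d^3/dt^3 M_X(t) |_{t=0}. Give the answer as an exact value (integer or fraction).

M_X(t) = ₁F₁(6; 11; t)
dM/dt = 6*₁F₁(7; 12; t)/11
d^2M/dt^2 = 7*₁F₁(8; 13; t)/22
d^3M/dt^3 = 28*₁F₁(9; 14; t)/143

E[X^3] = d^3M/dt^3 |_{t=0} = 28/143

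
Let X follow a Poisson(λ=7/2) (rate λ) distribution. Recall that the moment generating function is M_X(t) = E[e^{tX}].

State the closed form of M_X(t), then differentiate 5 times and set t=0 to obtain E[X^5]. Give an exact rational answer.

M_X(t) = e^(7*e^(t)/2 - 7/2)
dM/dt = 7*e^(-7/2)*e^(t)*e^(7*e^(t)/2)/2
d^2M/dt^2 = (49*e^(2*t)*e^(7*e^(t)/2) + 14*e^(t)*e^(7*e^(t)/2))*e^(-7/2)/4
d^3M/dt^3 = (343*e^(3*t)*e^(7*e^(t)/2) + 294*e^(2*t)*e^(7*e^(t)/2) + 28*e^(t)*e^(7*e^(t)/2))*e^(-7/2)/8
d^4M/dt^4 = (2401*e^(4*t)*e^(7*e^(t)/2) + 4116*e^(3*t)*e^(7*e^(t)/2) + 1372*e^(2*t)*e^(7*e^(t)/2) + 56*e^(t)*e^(7*e^(t)/2))*e^(-7/2)/16
d^5M/dt^5 = (16807*e^(5*t)*e^(7*e^(t)/2) + 48020*e^(4*t)*e^(7*e^(t)/2) + 34300*e^(3*t)*e^(7*e^(t)/2) + 5880*e^(2*t)*e^(7*e^(t)/2) + 112*e^(t)*e^(7*e^(t)/2))*e^(-7/2)/32

E[X^5] = d^5M/dt^5 |_{t=0} = 105119/32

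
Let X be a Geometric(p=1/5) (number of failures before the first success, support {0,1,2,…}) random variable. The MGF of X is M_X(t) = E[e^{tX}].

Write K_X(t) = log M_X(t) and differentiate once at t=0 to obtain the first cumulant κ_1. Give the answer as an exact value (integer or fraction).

κ_1 = dK/dt |_{t=0} = 4

M_X(t) = 1/(5*(1 - 4*e^(t)/5))
K_X(t) = log M_X(t) = -log(1 - 4*e^(t)/5) - log(5)
dK/dt = -4*e^(t)/(4*e^(t) - 5)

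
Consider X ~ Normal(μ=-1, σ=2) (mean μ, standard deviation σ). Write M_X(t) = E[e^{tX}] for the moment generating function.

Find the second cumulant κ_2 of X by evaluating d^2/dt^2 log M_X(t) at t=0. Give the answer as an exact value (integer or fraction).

M_X(t) = e^(2*t^2 - t)
K_X(t) = log M_X(t) = 2*t^2 - t
D^2[K](t) = 4

κ_2 = D^2[K](0) = 4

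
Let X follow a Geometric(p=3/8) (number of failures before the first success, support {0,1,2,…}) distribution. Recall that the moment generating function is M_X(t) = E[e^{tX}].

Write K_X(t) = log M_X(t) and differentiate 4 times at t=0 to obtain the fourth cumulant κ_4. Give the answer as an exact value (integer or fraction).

M_X(t) = 3/(8*(1 - 5*e^(t)/8))
K_X(t) = log M_X(t) = -log(1 - 5*e^(t)/8) - 3*log(2) + log(3)
K^(4)(t) = (1000*e^(3*t) + 6400*e^(2*t) + 2560*e^(t))/(625*e^(4*t) - 4000*e^(3*t) + 9600*e^(2*t) - 10240*e^(t) + 4096)

κ_4 = K^(4)(0) = 3320/27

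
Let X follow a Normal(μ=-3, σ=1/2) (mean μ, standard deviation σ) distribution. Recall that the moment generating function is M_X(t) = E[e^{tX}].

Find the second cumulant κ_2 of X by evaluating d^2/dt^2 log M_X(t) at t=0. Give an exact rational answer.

κ_2 = K^(2)(0) = 1/4

M_X(t) = e^(t^2/8 - 3*t)
K_X(t) = log M_X(t) = t^2/8 - 3*t
K^(2)(t) = 1/4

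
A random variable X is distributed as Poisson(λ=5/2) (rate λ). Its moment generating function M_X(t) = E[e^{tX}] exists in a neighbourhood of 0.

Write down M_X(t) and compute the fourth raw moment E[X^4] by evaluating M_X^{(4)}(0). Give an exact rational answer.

E[X^4] = D^4[M](0) = 2865/16

M_X(t) = e^(5*e^(t)/2 - 5/2)
D^4[M](t) = (625*e^(4*t)*e^(5*e^(t)/2) + 1500*e^(3*t)*e^(5*e^(t)/2) + 700*e^(2*t)*e^(5*e^(t)/2) + 40*e^(t)*e^(5*e^(t)/2))*e^(-5/2)/16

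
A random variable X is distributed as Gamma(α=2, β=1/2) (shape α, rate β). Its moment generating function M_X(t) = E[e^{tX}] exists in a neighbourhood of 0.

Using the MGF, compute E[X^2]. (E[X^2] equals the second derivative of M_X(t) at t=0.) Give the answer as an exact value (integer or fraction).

M_X(t) = 1/(4*(1/2 - t)^2)
dM/dt = -4/(8*t^3 - 12*t^2 + 6*t - 1)
d^2M/dt^2 = 24/(16*t^4 - 32*t^3 + 24*t^2 - 8*t + 1)

E[X^2] = d^2M/dt^2 |_{t=0} = 24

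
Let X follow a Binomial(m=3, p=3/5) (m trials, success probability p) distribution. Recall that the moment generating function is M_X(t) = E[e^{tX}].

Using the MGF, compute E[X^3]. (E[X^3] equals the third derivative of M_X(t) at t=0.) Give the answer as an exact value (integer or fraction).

M_X(t) = (3*e^(t)/5 + 2/5)^3
D^3[M](t) = 729*e^(3*t)/125 + 432*e^(2*t)/125 + 36*e^(t)/125

E[X^3] = D^3[M](0) = 1197/125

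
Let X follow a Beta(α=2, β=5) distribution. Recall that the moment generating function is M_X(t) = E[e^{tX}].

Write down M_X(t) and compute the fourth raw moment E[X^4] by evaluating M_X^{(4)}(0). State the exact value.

E[X^4] = d^4M/dt^4 |_{t=0} = 1/42

M_X(t) = ₁F₁(2; 7; t)
dM/dt = 2*₁F₁(3; 8; t)/7
d^2M/dt^2 = 3*₁F₁(4; 9; t)/28
d^3M/dt^3 = ₁F₁(5; 10; t)/21
d^4M/dt^4 = ₁F₁(6; 11; t)/42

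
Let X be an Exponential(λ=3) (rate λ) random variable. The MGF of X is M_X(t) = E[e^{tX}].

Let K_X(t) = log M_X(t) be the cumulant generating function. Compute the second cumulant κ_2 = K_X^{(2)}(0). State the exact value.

κ_2 = K′′(0) = 1/9

M_X(t) = 3/(3 - t)
K_X(t) = log M_X(t) = -log(3 - t) + log(3)
K′(t) = -1/(t - 3)
K′′(t) = 1/(t^2 - 6*t + 9)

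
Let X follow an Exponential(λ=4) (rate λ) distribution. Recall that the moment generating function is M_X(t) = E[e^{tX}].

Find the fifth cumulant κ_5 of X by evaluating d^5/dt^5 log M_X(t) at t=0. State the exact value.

M_X(t) = 4/(4 - t)
K_X(t) = log M_X(t) = -log(4 - t) + 2*log(2)
K′(t) = -1/(t - 4)
K′′(t) = 1/(t^2 - 8*t + 16)
K′′′(t) = -2/(t^3 - 12*t^2 + 48*t - 64)
K′′′′(t) = 6/(t^4 - 16*t^3 + 96*t^2 - 256*t + 256)
K′′′′′(t) = -24/(t^5 - 20*t^4 + 160*t^3 - 640*t^2 + 1280*t - 1024)

κ_5 = K′′′′′(0) = 3/128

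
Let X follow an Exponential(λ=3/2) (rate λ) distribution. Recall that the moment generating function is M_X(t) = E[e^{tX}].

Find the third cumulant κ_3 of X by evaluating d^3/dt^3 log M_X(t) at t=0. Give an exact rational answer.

κ_3 = K^(3)(0) = 16/27

M_X(t) = 3/(2*(3/2 - t))
K_X(t) = log M_X(t) = -log(3/2 - t) - log(2) + log(3)
K^(3)(t) = -16/(8*t^3 - 36*t^2 + 54*t - 27)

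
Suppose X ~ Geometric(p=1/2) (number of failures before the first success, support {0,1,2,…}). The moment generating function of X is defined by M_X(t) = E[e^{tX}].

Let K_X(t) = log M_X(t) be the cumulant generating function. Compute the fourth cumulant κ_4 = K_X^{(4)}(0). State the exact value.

κ_4 = d^4K/dt^4 |_{t=0} = 26

M_X(t) = 1/(2*(1 - e^(t)/2))
K_X(t) = log M_X(t) = -log(1 - e^(t)/2) - log(2)
dK/dt = -e^(t)/(e^(t) - 2)
d^2K/dt^2 = 2*e^(t)/(e^(2*t) - 4*e^(t) + 4)
d^3K/dt^3 = (-2*e^(2*t) - 4*e^(t))/(e^(3*t) - 6*e^(2*t) + 12*e^(t) - 8)
d^4K/dt^4 = (2*e^(3*t) + 16*e^(2*t) + 8*e^(t))/(e^(4*t) - 8*e^(3*t) + 24*e^(2*t) - 32*e^(t) + 16)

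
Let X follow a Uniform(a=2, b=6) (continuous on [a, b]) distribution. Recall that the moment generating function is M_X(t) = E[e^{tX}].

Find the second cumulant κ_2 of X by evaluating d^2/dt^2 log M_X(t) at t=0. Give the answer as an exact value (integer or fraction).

M_X(t) = (e^(6*t) - e^(2*t))/(4*t)
K_X(t) = log M_X(t) = -log(t) + log(e^(6*t) - e^(2*t)) - 2*log(2)
K^(2)(t) = (-16*t^2*e^(4*t) + e^(8*t) - 2*e^(4*t) + 1)/(t^2*e^(8*t) - 2*t^2*e^(4*t) + t^2)

κ_2 = K^(2)(0) = 4/3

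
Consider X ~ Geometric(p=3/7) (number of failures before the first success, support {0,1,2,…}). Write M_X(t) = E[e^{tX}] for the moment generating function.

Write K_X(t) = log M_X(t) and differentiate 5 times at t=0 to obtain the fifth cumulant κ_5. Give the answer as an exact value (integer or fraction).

M_X(t) = 3/(7*(1 - 4*e^(t)/7))
K_X(t) = log M_X(t) = -log(1 - 4*e^(t)/7) - log(7) + log(3)
dK/dt = -4*e^(t)/(4*e^(t) - 7)
d^2K/dt^2 = 28*e^(t)/(16*e^(2*t) - 56*e^(t) + 49)
d^3K/dt^3 = (-112*e^(2*t) - 196*e^(t))/(64*e^(3*t) - 336*e^(2*t) + 588*e^(t) - 343)
d^4K/dt^4 = (448*e^(3*t) + 3136*e^(2*t) + 1372*e^(t))/(256*e^(4*t) - 1792*e^(3*t) + 4704*e^(2*t) - 5488*e^(t) + 2401)
d^5K/dt^5 = (-1792*e^(4*t) - 34496*e^(3*t) - 60368*e^(2*t) - 9604*e^(t))/(1024*e^(5*t) - 8960*e^(4*t) + 31360*e^(3*t) - 54880*e^(2*t) + 48020*e^(t) - 16807)

κ_5 = d^5K/dt^5 |_{t=0} = 35420/81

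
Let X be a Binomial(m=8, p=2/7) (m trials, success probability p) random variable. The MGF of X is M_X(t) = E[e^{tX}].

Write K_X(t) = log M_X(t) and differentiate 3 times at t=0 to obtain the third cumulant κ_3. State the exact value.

κ_3 = K^(3)(0) = 240/343

M_X(t) = (2*e^(t)/7 + 5/7)^8
K_X(t) = log M_X(t) = 8*log(2*e^(t)/7 + 5/7)
K^(3)(t) = (-160*e^(2*t) + 400*e^(t))/(8*e^(3*t) + 60*e^(2*t) + 150*e^(t) + 125)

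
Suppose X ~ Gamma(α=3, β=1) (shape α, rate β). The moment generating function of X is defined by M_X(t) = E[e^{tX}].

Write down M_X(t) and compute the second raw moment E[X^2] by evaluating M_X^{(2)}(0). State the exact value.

M_X(t) = (1 - t)^(-3)
D^2[M](t) = -12/(t^5 - 5*t^4 + 10*t^3 - 10*t^2 + 5*t - 1)

E[X^2] = D^2[M](0) = 12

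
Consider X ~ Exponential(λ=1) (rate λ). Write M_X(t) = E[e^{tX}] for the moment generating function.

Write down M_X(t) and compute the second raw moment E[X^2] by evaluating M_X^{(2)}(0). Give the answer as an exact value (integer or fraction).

M_X(t) = 1/(1 - t)
D^2[M](t) = -2/(t^3 - 3*t^2 + 3*t - 1)

E[X^2] = D^2[M](0) = 2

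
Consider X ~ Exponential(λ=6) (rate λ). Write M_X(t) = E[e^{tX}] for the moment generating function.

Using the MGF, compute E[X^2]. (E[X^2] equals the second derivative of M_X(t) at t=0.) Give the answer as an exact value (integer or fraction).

M_X(t) = 6/(6 - t)
D^2[M](t) = -12/(t^3 - 18*t^2 + 108*t - 216)

E[X^2] = D^2[M](0) = 1/18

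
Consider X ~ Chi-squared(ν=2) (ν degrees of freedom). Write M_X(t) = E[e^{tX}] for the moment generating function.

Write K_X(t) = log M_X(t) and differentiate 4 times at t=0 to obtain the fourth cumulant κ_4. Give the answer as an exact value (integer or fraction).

M_X(t) = 1/(1 - 2*t)
K_X(t) = log M_X(t) = -log(1 - 2*t)
D^4[K](t) = 96/(16*t^4 - 32*t^3 + 24*t^2 - 8*t + 1)

κ_4 = D^4[K](0) = 96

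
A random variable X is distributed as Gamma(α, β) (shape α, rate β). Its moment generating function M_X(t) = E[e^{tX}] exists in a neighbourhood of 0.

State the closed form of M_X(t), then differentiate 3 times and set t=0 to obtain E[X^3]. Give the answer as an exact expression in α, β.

E[X^3] = D^3[M](0) = α*(α^2 + 3*α + 2)/β^3

M_X(t) = (β/(β - t))^α
D^3[M](t) = (-α^3*β^α*(1/(β - t))^α - 3*α^2*β^α*(1/(β - t))^α - 2*α*β^α*(1/(β - t))^α)/(-β^3 + 3*β^2*t - 3*β*t^2 + t^3)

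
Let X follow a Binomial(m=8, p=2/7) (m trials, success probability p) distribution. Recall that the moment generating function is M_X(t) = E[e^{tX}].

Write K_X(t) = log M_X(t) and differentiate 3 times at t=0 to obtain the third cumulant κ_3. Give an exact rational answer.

M_X(t) = (2*e^(t)/7 + 5/7)^8
K_X(t) = log M_X(t) = 8*log(2*e^(t)/7 + 5/7)
dK/dt = 16*e^(t)/(2*e^(t) + 5)
d^2K/dt^2 = 80*e^(t)/(4*e^(2*t) + 20*e^(t) + 25)
d^3K/dt^3 = (-160*e^(2*t) + 400*e^(t))/(8*e^(3*t) + 60*e^(2*t) + 150*e^(t) + 125)

κ_3 = d^3K/dt^3 |_{t=0} = 240/343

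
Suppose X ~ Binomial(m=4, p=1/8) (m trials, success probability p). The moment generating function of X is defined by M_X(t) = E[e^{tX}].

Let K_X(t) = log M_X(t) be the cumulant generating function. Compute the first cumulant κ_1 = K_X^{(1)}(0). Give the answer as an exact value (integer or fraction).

κ_1 = dK/dt |_{t=0} = 1/2

M_X(t) = (e^(t)/8 + 7/8)^4
K_X(t) = log M_X(t) = 4*log(e^(t)/8 + 7/8)
dK/dt = 4*e^(t)/(e^(t) + 7)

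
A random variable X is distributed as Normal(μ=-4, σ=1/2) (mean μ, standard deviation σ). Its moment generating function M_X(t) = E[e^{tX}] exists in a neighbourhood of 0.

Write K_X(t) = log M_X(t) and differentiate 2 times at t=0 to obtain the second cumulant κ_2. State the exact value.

κ_2 = D^2[K](0) = 1/4

M_X(t) = e^(t^2/8 - 4*t)
K_X(t) = log M_X(t) = t^2/8 - 4*t
D^2[K](t) = 1/4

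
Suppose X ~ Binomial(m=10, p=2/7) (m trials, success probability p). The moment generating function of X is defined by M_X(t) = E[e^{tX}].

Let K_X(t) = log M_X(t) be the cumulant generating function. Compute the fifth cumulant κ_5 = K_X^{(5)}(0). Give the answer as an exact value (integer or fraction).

κ_5 = d^5K/dt^5 |_{t=0} = -21300/16807

M_X(t) = (2*e^(t)/7 + 5/7)^10
K_X(t) = log M_X(t) = 10*log(2*e^(t)/7 + 5/7)
dK/dt = 20*e^(t)/(2*e^(t) + 5)
d^2K/dt^2 = 100*e^(t)/(4*e^(2*t) + 20*e^(t) + 25)
d^3K/dt^3 = (-200*e^(2*t) + 500*e^(t))/(8*e^(3*t) + 60*e^(2*t) + 150*e^(t) + 125)
d^4K/dt^4 = (400*e^(3*t) - 4000*e^(2*t) + 2500*e^(t))/(16*e^(4*t) + 160*e^(3*t) + 600*e^(2*t) + 1000*e^(t) + 625)
d^5K/dt^5 = (-800*e^(4*t) + 22000*e^(3*t) - 55000*e^(2*t) + 12500*e^(t))/(32*e^(5*t) + 400*e^(4*t) + 2000*e^(3*t) + 5000*e^(2*t) + 6250*e^(t) + 3125)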